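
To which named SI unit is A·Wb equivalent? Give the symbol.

Wb = kg·m²·s⁻²·A⁻¹.
Combining: A·Wb = A · (kg·m²·s⁻²·A⁻¹) = kg·m²·s⁻².
kg·m²·s⁻² is the base-SI form of the joule.

J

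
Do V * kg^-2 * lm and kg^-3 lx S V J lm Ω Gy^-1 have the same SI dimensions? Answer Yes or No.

No

Left side:
  V = W/A (potential = power per current),
      = kg·m²·s⁻³·A⁻¹.
  lm = cd·sr = cd (luminous flux; sr is dimensionless).
  Combining: V·kg⁻²·lm = (kg·m²·s⁻³·A⁻¹) · kg⁻² · cd = kg⁻¹·m²·s⁻³·A⁻¹·cd.
Right side:
  lx = lm/m² (illuminance = luminous flux per area),
      = m⁻²·cd.
  S = 1/Ω (conductance is reciprocal resistance),
      = kg⁻¹·m⁻²·s³·A².
  V = W/A (potential = power per current),
      = kg·m²·s⁻³·A⁻¹.
  J = N·m (work = force × distance),
      = kg·m²·s⁻².
  lm = cd·sr = cd (luminous flux; sr is dimensionless).
  Ω = V/A (resistance = voltage per current),
      = kg·m²·s⁻³·A⁻².
  Gy = J/kg (absorbed dose = energy per mass),
      = m²·s⁻².
  So Gy⁻¹ = m⁻²·s².
  Combining: kg⁻³·lx·S·V·J·lm·Ω·Gy⁻¹ = kg⁻³ · (m⁻²·cd) · (kg⁻¹·m⁻²·s³·A²) · (kg·m²·s⁻³·A⁻¹) · (kg·m²·s⁻²) · cd · (kg·m²·s⁻³·A⁻²) · (m⁻²·s²) = kg⁻¹·s⁻³·A⁻¹·cd².
Left is kg⁻¹·m²·s⁻³·A⁻¹·cd; right is kg⁻¹·s⁻³·A⁻¹·cd² — different.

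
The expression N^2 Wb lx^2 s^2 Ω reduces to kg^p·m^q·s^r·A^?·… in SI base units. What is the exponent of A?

N = kg·m/s² = kg·m·s⁻² (force = mass × acceleration).
So N² = kg²·m²·s⁻⁴.
Wb = V·s (flux: a volt is a weber per second),
    = kg·m²·s⁻²·A⁻¹.
lx = lm/m² (illuminance = luminous flux per area),
    = m⁻²·cd.
So lx² = m⁻⁴·cd².
Ω = V/A (resistance = voltage per current),
    = kg·m²·s⁻³·A⁻².
Combining: N²·Wb·lx²·s²·Ω = (kg²·m²·s⁻⁴) · (kg·m²·s⁻²·A⁻¹) · (m⁻⁴·cd²) · s² · (kg·m²·s⁻³·A⁻²) = kg⁴·m²·s⁻⁷·A⁻³·cd².
The exponent of A is -3.

-3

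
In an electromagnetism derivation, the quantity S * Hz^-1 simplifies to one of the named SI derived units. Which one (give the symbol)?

F

S = kg⁻¹·m⁻²·s³·A².
Hz = s⁻¹.
So Hz⁻¹ = s.
Combining: S·Hz⁻¹ = (kg⁻¹·m⁻²·s³·A²) · s = kg⁻¹·m⁻²·s⁴·A².
kg⁻¹·m⁻²·s⁴·A² is the base-SI form of the farad.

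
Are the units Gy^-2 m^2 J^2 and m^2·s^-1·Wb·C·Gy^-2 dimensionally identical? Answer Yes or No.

No

Left side:
  Gy = m²·s⁻².
  So Gy⁻² = m⁻⁴·s⁴.
  J = kg·m²·s⁻².
  So J² = kg²·m⁴·s⁻⁴.
  Combining: Gy⁻²·m²·J² = (m⁻⁴·s⁴) · m² · (kg²·m⁴·s⁻⁴) = kg²·m².
Right side:
  Wb = V·s (flux: a volt is a weber per second),
      = kg·m²·s⁻²·A⁻¹.
  C = A·s = s·A (charge = current × time).
  Gy = J/kg (absorbed dose = energy per mass),
      = m²·s⁻².
  So Gy⁻² = m⁻⁴·s⁴.
  Combining: m²·s⁻¹·Wb·C·Gy⁻² = m² · s⁻¹ · (kg·m²·s⁻²·A⁻¹) · (s·A) · (m⁻⁴·s⁴) = kg·s².
Left is kg²·m²; right is kg·s² — different.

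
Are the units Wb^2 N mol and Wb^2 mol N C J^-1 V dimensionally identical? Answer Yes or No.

Left side:
  Wb = kg·m²·s⁻²·A⁻¹.
  So Wb² = kg²·m⁴·s⁻⁴·A⁻².
  N = kg·m·s⁻².
  Combining: Wb²·N·mol = (kg²·m⁴·s⁻⁴·A⁻²) · (kg·m·s⁻²) · mol = kg³·m⁵·s⁻⁶·A⁻²·mol.
Right side:
  Wb = V·s (flux: a volt is a weber per second),
      = kg·m²·s⁻²·A⁻¹.
  So Wb² = kg²·m⁴·s⁻⁴·A⁻².
  N = kg·m/s² = kg·m·s⁻² (force = mass × acceleration).
  C = A·s = s·A (charge = current × time).
  J = N·m (work = force × distance),
      = kg·m²·s⁻².
  So J⁻¹ = kg⁻¹·m⁻²·s².
  V = W/A (potential = power per current),
      = kg·m²·s⁻³·A⁻¹.
  Combining: Wb²·mol·N·C·J⁻¹·V = (kg²·m⁴·s⁻⁴·A⁻²) · mol · (kg·m·s⁻²) · (s·A) · (kg⁻¹·m⁻²·s²) · (kg·m²·s⁻³·A⁻¹) = kg³·m⁵·s⁻⁶·A⁻²·mol.
Both reduce to kg³·m⁵·s⁻⁶·A⁻²·mol.

Yes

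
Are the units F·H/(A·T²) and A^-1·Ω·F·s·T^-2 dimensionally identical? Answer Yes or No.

Left side:
  F = kg⁻¹·m⁻²·s⁴·A².
  H = kg·m²·s⁻²·A⁻².
  T = kg·s⁻²·A⁻¹.
  So T⁻² = kg⁻²·s⁴·A².
  Combining: F·A⁻¹·H·T⁻² = (kg⁻¹·m⁻²·s⁴·A²) · A⁻¹ · (kg·m²·s⁻²·A⁻²) · (kg⁻²·s⁴·A²) = kg⁻²·s⁶·A.
Right side:
  Ω = kg·m²·s⁻³·A⁻².
  F = kg⁻¹·m⁻²·s⁴·A².
  T = kg·s⁻²·A⁻¹.
  So T⁻² = kg⁻²·s⁴·A².
  Combining: A⁻¹·Ω·F·s·T⁻² = A⁻¹ · (kg·m²·s⁻³·A⁻²) · (kg⁻¹·m⁻²·s⁴·A²) · s · (kg⁻²·s⁴·A²) = kg⁻²·s⁶·A.
Both reduce to kg⁻²·s⁶·A.

Yes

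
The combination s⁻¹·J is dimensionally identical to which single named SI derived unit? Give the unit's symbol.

J = N·m (work = force × distance),
    = kg·m²·s⁻².
Combining: s⁻¹·J = s⁻¹ · (kg·m²·s⁻²) = kg·m²·s⁻³.
kg·m²·s⁻³ is the base-SI form of the watt.

W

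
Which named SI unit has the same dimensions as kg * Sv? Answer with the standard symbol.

Sv = J/kg (equivalent dose = energy per mass),
    = m²·s⁻².
Combining: kg·Sv = kg · (m²·s⁻²) = kg·m²·s⁻².
kg·m²·s⁻² is the base-SI form of the joule.

J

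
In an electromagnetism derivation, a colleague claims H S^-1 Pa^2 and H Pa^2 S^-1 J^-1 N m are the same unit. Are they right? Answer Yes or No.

Left side:
  H = Wb/A (inductance = flux per current),
      = kg·m²·s⁻²·A⁻².
  S = 1/Ω (conductance is reciprocal resistance),
      = kg⁻¹·m⁻²·s³·A².
  So S⁻¹ = kg·m²·s⁻³·A⁻².
  Pa = N/m² (pressure = force per area),
      = kg·m⁻¹·s⁻².
  So Pa² = kg²·m⁻²·s⁻⁴.
  Combining: H·S⁻¹·Pa² = (kg·m²·s⁻²·A⁻²) · (kg·m²·s⁻³·A⁻²) · (kg²·m⁻²·s⁻⁴) = kg⁴·m²·s⁻⁹·A⁻⁴.
Right side:
  H = kg·m²·s⁻²·A⁻².
  Pa = kg·m⁻¹·s⁻².
  So Pa² = kg²·m⁻²·s⁻⁴.
  S = kg⁻¹·m⁻²·s³·A².
  So S⁻¹ = kg·m²·s⁻³·A⁻².
  J = kg·m²·s⁻².
  So J⁻¹ = kg⁻¹·m⁻²·s².
  N = kg·m·s⁻².
  Combining: H·Pa²·S⁻¹·J⁻¹·N·m = (kg·m²·s⁻²·A⁻²) · (kg²·m⁻²·s⁻⁴) · (kg·m²·s⁻³·A⁻²) · (kg⁻¹·m⁻²·s²) · (kg·m·s⁻²) · m = kg⁴·m²·s⁻⁹·A⁻⁴.
Both reduce to kg⁴·m²·s⁻⁹·A⁻⁴.

Yes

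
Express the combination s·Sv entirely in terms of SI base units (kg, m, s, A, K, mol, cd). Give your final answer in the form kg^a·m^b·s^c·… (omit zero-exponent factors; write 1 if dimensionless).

m²·s⁻¹

Sv = J/kg (equivalent dose = energy per mass),
    = m²·s⁻².
Combining: s·Sv = s · (m²·s⁻²) = m²·s⁻¹.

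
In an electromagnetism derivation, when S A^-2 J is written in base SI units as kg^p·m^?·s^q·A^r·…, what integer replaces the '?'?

0

S = 1/Ω (conductance is reciprocal resistance),
    = kg⁻¹·m⁻²·s³·A².
J = N·m (work = force × distance),
    = kg·m²·s⁻².
Combining: S·A⁻²·J = (kg⁻¹·m⁻²·s³·A²) · A⁻² · (kg·m²·s⁻²) = s.
The exponent of m is 0.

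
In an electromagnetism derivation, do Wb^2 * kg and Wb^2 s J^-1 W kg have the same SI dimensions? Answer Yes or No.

Yes

Left side:
  Wb = V·s (flux: a volt is a weber per second),
      = kg·m²·s⁻²·A⁻¹.
  So Wb² = kg²·m⁴·s⁻⁴·A⁻².
  Combining: Wb²·kg = (kg²·m⁴·s⁻⁴·A⁻²) · kg = kg³·m⁴·s⁻⁴·A⁻².
Right side:
  Wb = kg·m²·s⁻²·A⁻¹.
  So Wb² = kg²·m⁴·s⁻⁴·A⁻².
  J = kg·m²·s⁻².
  So J⁻¹ = kg⁻¹·m⁻²·s².
  W = kg·m²·s⁻³.
  Combining: Wb²·s·J⁻¹·W·kg = (kg²·m⁴·s⁻⁴·A⁻²) · s · (kg⁻¹·m⁻²·s²) · (kg·m²·s⁻³) · kg = kg³·m⁴·s⁻⁴·A⁻².
Both reduce to kg³·m⁴·s⁻⁴·A⁻².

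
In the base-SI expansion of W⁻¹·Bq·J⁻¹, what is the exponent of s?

4

W = kg·m²·s⁻³.
So W⁻¹ = kg⁻¹·m⁻²·s³.
Bq = s⁻¹.
J = kg·m²·s⁻².
So J⁻¹ = kg⁻¹·m⁻²·s².
Combining: W⁻¹·Bq·J⁻¹ = (kg⁻¹·m⁻²·s³) · s⁻¹ · (kg⁻¹·m⁻²·s²) = kg⁻²·m⁻⁴·s⁴.
The exponent of s is 4.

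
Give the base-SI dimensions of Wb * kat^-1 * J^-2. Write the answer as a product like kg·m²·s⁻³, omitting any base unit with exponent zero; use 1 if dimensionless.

Wb = kg·m²·s⁻²·A⁻¹.
kat = s⁻¹·mol.
So kat⁻¹ = s·mol⁻¹.
J = kg·m²·s⁻².
So J⁻² = kg⁻²·m⁻⁴·s⁴.
Combining: Wb·kat⁻¹·J⁻² = (kg·m²·s⁻²·A⁻¹) · (s·mol⁻¹) · (kg⁻²·m⁻⁴·s⁴) = kg⁻¹·m⁻²·s³·A⁻¹·mol⁻¹.

kg⁻¹·m⁻²·s³·A⁻¹·mol⁻¹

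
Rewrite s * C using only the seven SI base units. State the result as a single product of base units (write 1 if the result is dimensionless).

C = A·s = s·A (charge = current × time).
Combining: s·C = s · (s·A) = s²·A.

s²·A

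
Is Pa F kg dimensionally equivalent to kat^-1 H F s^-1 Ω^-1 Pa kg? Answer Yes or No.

Left side:
  Pa = kg·m⁻¹·s⁻².
  F = kg⁻¹·m⁻²·s⁴·A².
  Combining: Pa·F·kg = (kg·m⁻¹·s⁻²) · (kg⁻¹·m⁻²·s⁴·A²) · kg = kg·m⁻³·s²·A².
Right side:
  kat = mol/s = s⁻¹·mol (catalytic activity).
  So kat⁻¹ = s·mol⁻¹.
  H = Wb/A (inductance = flux per current),
      = kg·m²·s⁻²·A⁻².
  F = C/V (capacitance = charge per voltage),
      = A·s/(kg·m²·s⁻³·A⁻¹) (substituting C and V),
      = kg⁻¹·m⁻²·s⁴·A².
  Ω = V/A (resistance = voltage per current),
      = kg·m²·s⁻³·A⁻².
  So Ω⁻¹ = kg⁻¹·m⁻²·s³·A².
  Pa = N/m² (pressure = force per area),
      = kg·m⁻¹·s⁻².
  Combining: kat⁻¹·H·F·s⁻¹·Ω⁻¹·Pa·kg = (s·mol⁻¹) · (kg·m²·s⁻²·A⁻²) · (kg⁻¹·m⁻²·s⁴·A²) · s⁻¹ · (kg⁻¹·m⁻²·s³·A²) · (kg·m⁻¹·s⁻²) · kg = kg·m⁻³·s³·A²·mol⁻¹.
Left is kg·m⁻³·s²·A²; right is kg·m⁻³·s³·A²·mol⁻¹ — different.

No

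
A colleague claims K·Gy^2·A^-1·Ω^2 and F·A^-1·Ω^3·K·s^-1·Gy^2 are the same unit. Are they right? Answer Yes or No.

Left side:
  Gy = m²·s⁻².
  So Gy² = m⁴·s⁻⁴.
  Ω = kg·m²·s⁻³·A⁻².
  So Ω² = kg²·m⁴·s⁻⁶·A⁻⁴.
  Combining: K·Gy²·A⁻¹·Ω² = K · (m⁴·s⁻⁴) · A⁻¹ · (kg²·m⁴·s⁻⁶·A⁻⁴) = kg²·m⁸·s⁻¹⁰·A⁻⁵·K.
Right side:
  F = C/V (capacitance = charge per voltage),
      = A·s/(kg·m²·s⁻³·A⁻¹) (substituting C and V),
      = kg⁻¹·m⁻²·s⁴·A².
  Ω = V/A (resistance = voltage per current),
      = kg·m²·s⁻³·A⁻².
  So Ω³ = kg³·m⁶·s⁻⁹·A⁻⁶.
  Gy = J/kg (absorbed dose = energy per mass),
      = m²·s⁻².
  So Gy² = m⁴·s⁻⁴.
  Combining: F·A⁻¹·Ω³·K·s⁻¹·Gy² = (kg⁻¹·m⁻²·s⁴·A²) · A⁻¹ · (kg³·m⁶·s⁻⁹·A⁻⁶) · K · s⁻¹ · (m⁴·s⁻⁴) = kg²·m⁸·s⁻¹⁰·A⁻⁵·K.
Both reduce to kg²·m⁸·s⁻¹⁰·A⁻⁵·K.

Yes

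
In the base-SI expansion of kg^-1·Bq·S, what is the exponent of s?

Bq = s⁻¹.
S = kg⁻¹·m⁻²·s³·A².
Combining: kg⁻¹·Bq·S = kg⁻¹ · s⁻¹ · (kg⁻¹·m⁻²·s³·A²) = kg⁻²·m⁻²·s²·A².
The exponent of s is 2.

2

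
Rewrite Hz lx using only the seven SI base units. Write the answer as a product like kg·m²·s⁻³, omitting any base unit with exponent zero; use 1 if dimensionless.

m⁻²·s⁻¹·cd

Hz = s⁻¹.
lx = m⁻²·cd.
Combining: Hz·lx = s⁻¹ · (m⁻²·cd) = m⁻²·s⁻¹·cd.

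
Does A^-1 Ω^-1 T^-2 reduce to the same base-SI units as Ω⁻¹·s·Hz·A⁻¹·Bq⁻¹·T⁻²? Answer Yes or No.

No

Left side:
  Ω = V/A (resistance = voltage per current),
      = kg·m²·s⁻³·A⁻².
  So Ω⁻¹ = kg⁻¹·m⁻²·s³·A².
  T = Wb/m² (flux density = flux per area),
      = kg·s⁻²·A⁻¹.
  So T⁻² = kg⁻²·s⁴·A².
  Combining: A⁻¹·Ω⁻¹·T⁻² = A⁻¹ · (kg⁻¹·m⁻²·s³·A²) · (kg⁻²·s⁴·A²) = kg⁻³·m⁻²·s⁷·A³.
Right side:
  Ω = V/A (resistance = voltage per current),
      = kg·m²·s⁻³·A⁻².
  So Ω⁻¹ = kg⁻¹·m⁻²·s³·A².
  Hz = 1/s = s⁻¹ (frequency is cycles per second).
  Bq = 1/s = s⁻¹ (activity is decays per second).
  So Bq⁻¹ = s.
  T = Wb/m² (flux density = flux per area),
      = kg·s⁻²·A⁻¹.
  So T⁻² = kg⁻²·s⁴·A².
  Combining: Ω⁻¹·s·Hz·A⁻¹·Bq⁻¹·T⁻² = (kg⁻¹·m⁻²·s³·A²) · s · s⁻¹ · A⁻¹ · s · (kg⁻²·s⁴·A²) = kg⁻³·m⁻²·s⁸·A³.
Left is kg⁻³·m⁻²·s⁷·A³; right is kg⁻³·m⁻²·s⁸·A³ — different.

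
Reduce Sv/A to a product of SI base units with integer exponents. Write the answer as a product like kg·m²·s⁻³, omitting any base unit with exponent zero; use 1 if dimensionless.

m²·s⁻²·A⁻¹

Sv = J/kg (equivalent dose = energy per mass),
    = m²·s⁻².
Combining: Sv·A⁻¹ = (m²·s⁻²) · A⁻¹ = m²·s⁻²·A⁻¹.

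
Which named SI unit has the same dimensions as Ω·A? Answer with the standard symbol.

Ω = V/A (resistance = voltage per current),
    = kg·m²·s⁻³·A⁻².
Combining: Ω·A = (kg·m²·s⁻³·A⁻²) · A = kg·m²·s⁻³·A⁻¹.
kg·m²·s⁻³·A⁻¹ is the base-SI form of the volt.

V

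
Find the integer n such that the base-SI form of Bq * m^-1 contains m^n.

-1

Bq = s⁻¹.
Combining: Bq·m⁻¹ = s⁻¹ · m⁻¹ = m⁻¹·s⁻¹.
The exponent of m is -1.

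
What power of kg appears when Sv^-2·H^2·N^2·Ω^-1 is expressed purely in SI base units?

3

Sv = J/kg (equivalent dose = energy per mass),
    = m²·s⁻².
So Sv⁻² = m⁻⁴·s⁴.
H = Wb/A (inductance = flux per current),
    = kg·m²·s⁻²·A⁻².
So H² = kg²·m⁴·s⁻⁴·A⁻⁴.
N = kg·m/s² = kg·m·s⁻² (force = mass × acceleration).
So N² = kg²·m²·s⁻⁴.
Ω = V/A (resistance = voltage per current),
    = kg·m²·s⁻³·A⁻².
So Ω⁻¹ = kg⁻¹·m⁻²·s³·A².
Combining: Sv⁻²·H²·N²·Ω⁻¹ = (m⁻⁴·s⁴) · (kg²·m⁴·s⁻⁴·A⁻⁴) · (kg²·m²·s⁻⁴) · (kg⁻¹·m⁻²·s³·A²) = kg³·s⁻¹·A⁻².
The exponent of kg is 3.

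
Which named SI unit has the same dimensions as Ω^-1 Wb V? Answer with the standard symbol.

J

Ω = kg·m²·s⁻³·A⁻².
So Ω⁻¹ = kg⁻¹·m⁻²·s³·A².
Wb = kg·m²·s⁻²·A⁻¹.
V = kg·m²·s⁻³·A⁻¹.
Combining: Ω⁻¹·Wb·V = (kg⁻¹·m⁻²·s³·A²) · (kg·m²·s⁻²·A⁻¹) · (kg·m²·s⁻³·A⁻¹) = kg·m²·s⁻².
kg·m²·s⁻² is the base-SI form of the joule.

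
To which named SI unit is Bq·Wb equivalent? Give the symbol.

V

Bq = s⁻¹.
Wb = kg·m²·s⁻²·A⁻¹.
Combining: Bq·Wb = s⁻¹ · (kg·m²·s⁻²·A⁻¹) = kg·m²·s⁻³·A⁻¹.
kg·m²·s⁻³·A⁻¹ is the base-SI form of the volt.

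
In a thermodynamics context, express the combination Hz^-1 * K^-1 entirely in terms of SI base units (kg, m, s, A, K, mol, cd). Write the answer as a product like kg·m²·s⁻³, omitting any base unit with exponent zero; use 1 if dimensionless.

Hz = s⁻¹.
So Hz⁻¹ = s.
Combining: Hz⁻¹·K⁻¹ = s · K⁻¹ = s·K⁻¹.

s·K⁻¹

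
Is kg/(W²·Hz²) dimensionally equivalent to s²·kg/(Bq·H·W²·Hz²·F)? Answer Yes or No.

Left side:
  W = kg·m²·s⁻³.
  So W⁻² = kg⁻²·m⁻⁴·s⁶.
  Hz = s⁻¹.
  So Hz⁻² = s².
  Combining: kg·W⁻²·Hz⁻² = kg · (kg⁻²·m⁻⁴·s⁶) · s² = kg⁻¹·m⁻⁴·s⁸.
Right side:
  Bq = s⁻¹.
  So Bq⁻¹ = s.
  H = kg·m²·s⁻²·A⁻².
  So H⁻¹ = kg⁻¹·m⁻²·s²·A².
  W = kg·m²·s⁻³.
  So W⁻² = kg⁻²·m⁻⁴·s⁶.
  Hz = s⁻¹.
  So Hz⁻² = s².
  F = kg⁻¹·m⁻²·s⁴·A².
  So F⁻¹ = kg·m²·s⁻⁴·A⁻².
  Combining: Bq⁻¹·H⁻¹·s²·kg·W⁻²·Hz⁻²·F⁻¹ = s · (kg⁻¹·m⁻²·s²·A²) · s² · kg · (kg⁻²·m⁻⁴·s⁶) · s² · (kg·m²·s⁻⁴·A⁻²) = kg⁻¹·m⁻⁴·s⁹.
Left is kg⁻¹·m⁻⁴·s⁸; right is kg⁻¹·m⁻⁴·s⁹ — different.

No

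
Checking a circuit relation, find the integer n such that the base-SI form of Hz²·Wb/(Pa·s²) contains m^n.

Pa = kg·m⁻¹·s⁻².
So Pa⁻¹ = kg⁻¹·m·s².
Hz = s⁻¹.
So Hz² = s⁻².
Wb = kg·m²·s⁻²·A⁻¹.
Combining: Pa⁻¹·s⁻²·Hz²·Wb = (kg⁻¹·m·s²) · s⁻² · s⁻² · (kg·m²·s⁻²·A⁻¹) = m³·s⁻⁴·A⁻¹.
The exponent of m is 3.

3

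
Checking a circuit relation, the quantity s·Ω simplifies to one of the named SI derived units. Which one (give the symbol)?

Ω = kg·m²·s⁻³·A⁻².
Combining: s·Ω = s · (kg·m²·s⁻³·A⁻²) = kg·m²·s⁻²·A⁻².
kg·m²·s⁻²·A⁻² is the base-SI form of the henry.

H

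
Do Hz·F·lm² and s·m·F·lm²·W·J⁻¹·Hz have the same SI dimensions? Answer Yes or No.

No

Left side:
  Hz = s⁻¹.
  F = kg⁻¹·m⁻²·s⁴·A².
  lm = cd.
  So lm² = cd².
  Combining: Hz·F·lm² = s⁻¹ · (kg⁻¹·m⁻²·s⁴·A²) · cd² = kg⁻¹·m⁻²·s³·A²·cd².
Right side:
  F = C/V (capacitance = charge per voltage),
      = A·s/(kg·m²·s⁻³·A⁻¹) (substituting C and V),
      = kg⁻¹·m⁻²·s⁴·A².
  lm = cd·sr = cd (luminous flux; sr is dimensionless).
  So lm² = cd².
  W = J/s (power = energy per time),
      = kg·m²·s⁻³.
  J = N·m (work = force × distance),
      = kg·m²·s⁻².
  So J⁻¹ = kg⁻¹·m⁻²·s².
  Hz = 1/s = s⁻¹ (frequency is cycles per second).
  Combining: s·m·F·lm²·W·J⁻¹·Hz = s · m · (kg⁻¹·m⁻²·s⁴·A²) · cd² · (kg·m²·s⁻³) · (kg⁻¹·m⁻²·s²) · s⁻¹ = kg⁻¹·m⁻¹·s³·A²·cd².
Left is kg⁻¹·m⁻²·s³·A²·cd²; right is kg⁻¹·m⁻¹·s³·A²·cd² — different.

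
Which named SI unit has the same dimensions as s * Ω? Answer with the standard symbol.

H

Ω = V/A (resistance = voltage per current),
    = kg·m²·s⁻³·A⁻².
Combining: s·Ω = s · (kg·m²·s⁻³·A⁻²) = kg·m²·s⁻²·A⁻².
kg·m²·s⁻²·A⁻² is the base-SI form of the henry.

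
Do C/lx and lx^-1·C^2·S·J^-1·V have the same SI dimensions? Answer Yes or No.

No

Left side:
  lx = m⁻²·cd.
  So lx⁻¹ = m²·cd⁻¹.
  C = s·A.
  Combining: lx⁻¹·C = (m²·cd⁻¹) · (s·A) = m²·s·A·cd⁻¹.
Right side:
  lx = lm/m² (illuminance = luminous flux per area),
      = m⁻²·cd.
  So lx⁻¹ = m²·cd⁻¹.
  C = A·s = s·A (charge = current × time).
  So C² = s²·A².
  S = 1/Ω (conductance is reciprocal resistance),
      = kg⁻¹·m⁻²·s³·A².
  J = N·m (work = force × distance),
      = kg·m²·s⁻².
  So J⁻¹ = kg⁻¹·m⁻²·s².
  V = W/A (potential = power per current),
      = kg·m²·s⁻³·A⁻¹.
  Combining: lx⁻¹·C²·S·J⁻¹·V = (m²·cd⁻¹) · (s²·A²) · (kg⁻¹·m⁻²·s³·A²) · (kg⁻¹·m⁻²·s²) · (kg·m²·s⁻³·A⁻¹) = kg⁻¹·s⁴·A³·cd⁻¹.
Left is m²·s·A·cd⁻¹; right is kg⁻¹·s⁴·A³·cd⁻¹ — different.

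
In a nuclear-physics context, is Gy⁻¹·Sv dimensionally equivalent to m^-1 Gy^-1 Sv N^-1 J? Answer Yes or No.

Left side:
  Gy = J/kg (absorbed dose = energy per mass),
      = m²·s⁻².
  So Gy⁻¹ = m⁻²·s².
  Sv = J/kg (equivalent dose = energy per mass),
      = m²·s⁻².
  Combining: Gy⁻¹·Sv = (m⁻²·s²) · (m²·s⁻²) = 1.
Right side:
  Gy = m²·s⁻².
  So Gy⁻¹ = m⁻²·s².
  Sv = m²·s⁻².
  N = kg·m·s⁻².
  So N⁻¹ = kg⁻¹·m⁻¹·s².
  J = kg·m²·s⁻².
  Combining: m⁻¹·Gy⁻¹·Sv·N⁻¹·J = m⁻¹ · (m⁻²·s²) · (m²·s⁻²) · (kg⁻¹·m⁻¹·s²) · (kg·m²·s⁻²) = 1.
Both reduce to 1.

Yes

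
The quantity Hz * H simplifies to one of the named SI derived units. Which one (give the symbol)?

Ω

Hz = s⁻¹.
H = kg·m²·s⁻²·A⁻².
Combining: Hz·H = s⁻¹ · (kg·m²·s⁻²·A⁻²) = kg·m²·s⁻³·A⁻².
kg·m²·s⁻³·A⁻² is the base-SI form of the ohm.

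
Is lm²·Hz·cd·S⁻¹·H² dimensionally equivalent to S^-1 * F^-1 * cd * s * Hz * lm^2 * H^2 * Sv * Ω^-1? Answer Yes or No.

Left side:
  lm = cd.
  So lm² = cd².
  Hz = s⁻¹.
  S = kg⁻¹·m⁻²·s³·A².
  So S⁻¹ = kg·m²·s⁻³·A⁻².
  H = kg·m²·s⁻²·A⁻².
  So H² = kg²·m⁴·s⁻⁴·A⁻⁴.
  Combining: lm²·Hz·cd·S⁻¹·H² = cd² · s⁻¹ · cd · (kg·m²·s⁻³·A⁻²) · (kg²·m⁴·s⁻⁴·A⁻⁴) = kg³·m⁶·s⁻⁸·A⁻⁶·cd³.
Right side:
  S = 1/Ω (conductance is reciprocal resistance),
      = kg⁻¹·m⁻²·s³·A².
  So S⁻¹ = kg·m²·s⁻³·A⁻².
  F = C/V (capacitance = charge per voltage),
      = A·s/(kg·m²·s⁻³·A⁻¹) (substituting C and V),
      = kg⁻¹·m⁻²·s⁴·A².
  So F⁻¹ = kg·m²·s⁻⁴·A⁻².
  Hz = 1/s = s⁻¹ (frequency is cycles per second).
  lm = cd·sr = cd (luminous flux; sr is dimensionless).
  So lm² = cd².
  H = Wb/A (inductance = flux per current),
      = kg·m²·s⁻²·A⁻².
  So H² = kg²·m⁴·s⁻⁴·A⁻⁴.
  Sv = J/kg (equivalent dose = energy per mass),
      = m²·s⁻².
  Ω = V/A (resistance = voltage per current),
      = kg·m²·s⁻³·A⁻².
  So Ω⁻¹ = kg⁻¹·m⁻²·s³·A².
  Combining: S⁻¹·F⁻¹·cd·s·Hz·lm²·H²·Sv·Ω⁻¹ = (kg·m²·s⁻³·A⁻²) · (kg·m²·s⁻⁴·A⁻²) · cd · s · s⁻¹ · cd² · (kg²·m⁴·s⁻⁴·A⁻⁴) · (m²·s⁻²) · (kg⁻¹·m⁻²·s³·A²) = kg³·m⁸·s⁻¹⁰·A⁻⁶·cd³.
Left is kg³·m⁶·s⁻⁸·A⁻⁶·cd³; right is kg³·m⁸·s⁻¹⁰·A⁻⁶·cd³ — different.

No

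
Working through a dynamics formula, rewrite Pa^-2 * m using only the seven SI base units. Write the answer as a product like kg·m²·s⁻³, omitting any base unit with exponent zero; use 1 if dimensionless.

Pa = N/m² (pressure = force per area),
    = kg·m⁻¹·s⁻².
So Pa⁻² = kg⁻²·m²·s⁴.
Combining: Pa⁻²·m = (kg⁻²·m²·s⁴) · m = kg⁻²·m³·s⁴.

kg⁻²·m³·s⁴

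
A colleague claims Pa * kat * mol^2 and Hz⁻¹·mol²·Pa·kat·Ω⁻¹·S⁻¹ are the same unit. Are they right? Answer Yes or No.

No

Left side:
  Pa = kg·m⁻¹·s⁻².
  kat = s⁻¹·mol.
  Combining: Pa·kat·mol² = (kg·m⁻¹·s⁻²) · (s⁻¹·mol) · mol² = kg·m⁻¹·s⁻³·mol³.
Right side:
  Hz = s⁻¹.
  So Hz⁻¹ = s.
  Pa = kg·m⁻¹·s⁻².
  kat = s⁻¹·mol.
  Ω = kg·m²·s⁻³·A⁻².
  So Ω⁻¹ = kg⁻¹·m⁻²·s³·A².
  S = kg⁻¹·m⁻²·s³·A².
  So S⁻¹ = kg·m²·s⁻³·A⁻².
  Combining: Hz⁻¹·mol²·Pa·kat·Ω⁻¹·S⁻¹ = s · mol² · (kg·m⁻¹·s⁻²) · (s⁻¹·mol) · (kg⁻¹·m⁻²·s³·A²) · (kg·m²·s⁻³·A⁻²) = kg·m⁻¹·s⁻²·mol³.
Left is kg·m⁻¹·s⁻³·mol³; right is kg·m⁻¹·s⁻²·mol³ — different.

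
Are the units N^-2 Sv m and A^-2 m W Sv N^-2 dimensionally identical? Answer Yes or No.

No

Left side:
  N = kg·m/s² = kg·m·s⁻² (force = mass × acceleration).
  So N⁻² = kg⁻²·m⁻²·s⁴.
  Sv = J/kg (equivalent dose = energy per mass),
      = m²·s⁻².
  Combining: N⁻²·Sv·m = (kg⁻²·m⁻²·s⁴) · (m²·s⁻²) · m = kg⁻²·m·s².
Right side:
  W = J/s (power = energy per time),
      = kg·m²·s⁻³.
  Sv = J/kg (equivalent dose = energy per mass),
      = m²·s⁻².
  N = kg·m/s² = kg·m·s⁻² (force = mass × acceleration).
  So N⁻² = kg⁻²·m⁻²·s⁴.
  Combining: A⁻²·m·W·Sv·N⁻² = A⁻² · m · (kg·m²·s⁻³) · (m²·s⁻²) · (kg⁻²·m⁻²·s⁴) = kg⁻¹·m³·s⁻¹·A⁻².
Left is kg⁻²·m·s²; right is kg⁻¹·m³·s⁻¹·A⁻² — different.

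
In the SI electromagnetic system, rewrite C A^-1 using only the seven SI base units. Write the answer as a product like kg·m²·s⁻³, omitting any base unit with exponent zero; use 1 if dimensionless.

s

C = s·A.
Combining: C·A⁻¹ = (s·A) · A⁻¹ = s.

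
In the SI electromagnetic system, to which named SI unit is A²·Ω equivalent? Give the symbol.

Ω = V/A (resistance = voltage per current),
    = kg·m²·s⁻³·A⁻².
Combining: A²·Ω = A² · (kg·m²·s⁻³·A⁻²) = kg·m²·s⁻³.
kg·m²·s⁻³ is the base-SI form of the watt.

W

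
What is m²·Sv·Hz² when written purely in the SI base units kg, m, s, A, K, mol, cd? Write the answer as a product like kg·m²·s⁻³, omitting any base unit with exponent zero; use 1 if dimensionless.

Sv = J/kg (equivalent dose = energy per mass),
    = m²·s⁻².
Hz = 1/s = s⁻¹ (frequency is cycles per second).
So Hz² = s⁻².
Combining: m²·Sv·Hz² = m² · (m²·s⁻²) · s⁻² = m⁴·s⁻⁴.

m⁴·s⁻⁴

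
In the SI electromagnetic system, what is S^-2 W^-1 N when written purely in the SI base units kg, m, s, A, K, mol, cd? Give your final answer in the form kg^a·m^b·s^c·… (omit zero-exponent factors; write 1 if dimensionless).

kg²·m³·s⁻⁵·A⁻⁴

S = 1/Ω (conductance is reciprocal resistance),
    = kg⁻¹·m⁻²·s³·A².
So S⁻² = kg²·m⁴·s⁻⁶·A⁻⁴.
W = J/s (power = energy per time),
    = kg·m²·s⁻³.
So W⁻¹ = kg⁻¹·m⁻²·s³.
N = kg·m/s² = kg·m·s⁻² (force = mass × acceleration).
Combining: S⁻²·W⁻¹·N = (kg²·m⁴·s⁻⁶·A⁻⁴) · (kg⁻¹·m⁻²·s³) · (kg·m·s⁻²) = kg²·m³·s⁻⁵·A⁻⁴.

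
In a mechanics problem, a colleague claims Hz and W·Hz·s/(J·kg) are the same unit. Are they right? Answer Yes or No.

No

Left side:
  Hz = 1/s = s⁻¹ (frequency is cycles per second).
Right side:
  J = N·m (work = force × distance),
      = kg·m²·s⁻².
  So J⁻¹ = kg⁻¹·m⁻²·s².
  W = J/s (power = energy per time),
      = kg·m²·s⁻³.
  Hz = 1/s = s⁻¹ (frequency is cycles per second).
  Combining: J⁻¹·W·Hz·kg⁻¹·s = (kg⁻¹·m⁻²·s²) · (kg·m²·s⁻³) · s⁻¹ · kg⁻¹ · s = kg⁻¹·s⁻¹.
Left is s⁻¹; right is kg⁻¹·s⁻¹ — different.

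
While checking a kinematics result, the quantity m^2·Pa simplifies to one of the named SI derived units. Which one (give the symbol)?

Pa = kg·m⁻¹·s⁻².
Combining: m²·Pa = m² · (kg·m⁻¹·s⁻²) = kg·m·s⁻².
kg·m·s⁻² is the base-SI form of the newton.

N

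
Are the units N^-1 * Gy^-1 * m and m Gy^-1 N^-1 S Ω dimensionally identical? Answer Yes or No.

Yes

Left side:
  N = kg·m/s² = kg·m·s⁻² (force = mass × acceleration).
  So N⁻¹ = kg⁻¹·m⁻¹·s².
  Gy = J/kg (absorbed dose = energy per mass),
      = m²·s⁻².
  So Gy⁻¹ = m⁻²·s².
  Combining: N⁻¹·Gy⁻¹·m = (kg⁻¹·m⁻¹·s²) · (m⁻²·s²) · m = kg⁻¹·m⁻²·s⁴.
Right side:
  Gy = m²·s⁻².
  So Gy⁻¹ = m⁻²·s².
  N = kg·m·s⁻².
  So N⁻¹ = kg⁻¹·m⁻¹·s².
  S = kg⁻¹·m⁻²·s³·A².
  Ω = kg·m²·s⁻³·A⁻².
  Combining: m·Gy⁻¹·N⁻¹·S·Ω = m · (m⁻²·s²) · (kg⁻¹·m⁻¹·s²) · (kg⁻¹·m⁻²·s³·A²) · (kg·m²·s⁻³·A⁻²) = kg⁻¹·m⁻²·s⁴.
Both reduce to kg⁻¹·m⁻²·s⁴.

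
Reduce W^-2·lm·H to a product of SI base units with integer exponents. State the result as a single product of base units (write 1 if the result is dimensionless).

kg⁻¹·m⁻²·s⁴·A⁻²·cd

W = kg·m²·s⁻³.
So W⁻² = kg⁻²·m⁻⁴·s⁶.
lm = cd.
H = kg·m²·s⁻²·A⁻².
Combining: W⁻²·lm·H = (kg⁻²·m⁻⁴·s⁶) · cd · (kg·m²·s⁻²·A⁻²) = kg⁻¹·m⁻²·s⁴·A⁻²·cd.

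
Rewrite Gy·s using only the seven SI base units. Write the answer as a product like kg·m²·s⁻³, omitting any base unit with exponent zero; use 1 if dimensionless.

Gy = J/kg (absorbed dose = energy per mass),
    = m²·s⁻².
Combining: Gy·s = (m²·s⁻²) · s = m²·s⁻¹.

m²·s⁻¹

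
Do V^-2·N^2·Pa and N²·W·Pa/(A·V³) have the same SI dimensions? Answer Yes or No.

Yes

Left side:
  V = W/A (potential = power per current),
      = kg·m²·s⁻³·A⁻¹.
  So V⁻² = kg⁻²·m⁻⁴·s⁶·A².
  N = kg·m/s² = kg·m·s⁻² (force = mass × acceleration).
  So N² = kg²·m²·s⁻⁴.
  Pa = N/m² (pressure = force per area),
      = kg·m⁻¹·s⁻².
  Combining: V⁻²·N²·Pa = (kg⁻²·m⁻⁴·s⁶·A²) · (kg²·m²·s⁻⁴) · (kg·m⁻¹·s⁻²) = kg·m⁻³·A².
Right side:
  N = kg·m·s⁻².
  So N² = kg²·m²·s⁻⁴.
  W = kg·m²·s⁻³.
  V = kg·m²·s⁻³·A⁻¹.
  So V⁻³ = kg⁻³·m⁻⁶·s⁹·A³.
  Pa = kg·m⁻¹·s⁻².
  Combining: A⁻¹·N²·W·V⁻³·Pa = A⁻¹ · (kg²·m²·s⁻⁴) · (kg·m²·s⁻³) · (kg⁻³·m⁻⁶·s⁹·A³) · (kg·m⁻¹·s⁻²) = kg·m⁻³·A².
Both reduce to kg·m⁻³·A².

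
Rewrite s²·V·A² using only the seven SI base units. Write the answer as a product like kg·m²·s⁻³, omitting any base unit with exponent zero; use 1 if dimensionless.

kg·m²·s⁻¹·A

V = W/A (potential = power per current),
    = kg·m²·s⁻³·A⁻¹.
Combining: s²·V·A² = s² · (kg·m²·s⁻³·A⁻¹) · A² = kg·m²·s⁻¹·A.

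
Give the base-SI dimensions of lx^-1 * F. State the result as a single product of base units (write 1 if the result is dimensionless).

kg⁻¹·s⁴·A²·cd⁻¹

lx = m⁻²·cd.
So lx⁻¹ = m²·cd⁻¹.
F = kg⁻¹·m⁻²·s⁴·A².
Combining: lx⁻¹·F = (m²·cd⁻¹) · (kg⁻¹·m⁻²·s⁴·A²) = kg⁻¹·s⁴·A²·cd⁻¹.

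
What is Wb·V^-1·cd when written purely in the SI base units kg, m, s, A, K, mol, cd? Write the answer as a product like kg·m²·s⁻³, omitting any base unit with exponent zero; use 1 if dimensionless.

Wb = kg·m²·s⁻²·A⁻¹.
V = kg·m²·s⁻³·A⁻¹.
So V⁻¹ = kg⁻¹·m⁻²·s³·A.
Combining: Wb·V⁻¹·cd = (kg·m²·s⁻²·A⁻¹) · (kg⁻¹·m⁻²·s³·A) · cd = s·cd.

s·cd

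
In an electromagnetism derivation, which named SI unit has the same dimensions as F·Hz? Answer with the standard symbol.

S

F = C/V (capacitance = charge per voltage),
    = A·s/(kg·m²·s⁻³·A⁻¹) (substituting C and V),
    = kg⁻¹·m⁻²·s⁴·A².
Hz = 1/s = s⁻¹ (frequency is cycles per second).
Combining: F·Hz = (kg⁻¹·m⁻²·s⁴·A²) · s⁻¹ = kg⁻¹·m⁻²·s³·A².
kg⁻¹·m⁻²·s³·A² is the base-SI form of the siemens.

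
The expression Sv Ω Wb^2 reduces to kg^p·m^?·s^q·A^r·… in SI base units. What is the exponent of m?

8

Sv = J/kg (equivalent dose = energy per mass),
    = m²·s⁻².
Ω = V/A (resistance = voltage per current),
    = kg·m²·s⁻³·A⁻².
Wb = V·s (flux: a volt is a weber per second),
    = kg·m²·s⁻²·A⁻¹.
So Wb² = kg²·m⁴·s⁻⁴·A⁻².
Combining: Sv·Ω·Wb² = (m²·s⁻²) · (kg·m²·s⁻³·A⁻²) · (kg²·m⁴·s⁻⁴·A⁻²) = kg³·m⁸·s⁻⁹·A⁻⁴.
The exponent of m is 8.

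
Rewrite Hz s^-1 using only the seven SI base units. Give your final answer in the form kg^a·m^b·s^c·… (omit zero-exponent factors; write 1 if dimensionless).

Hz = s⁻¹.
Combining: Hz·s⁻¹ = s⁻¹ · s⁻¹ = s⁻².

s⁻²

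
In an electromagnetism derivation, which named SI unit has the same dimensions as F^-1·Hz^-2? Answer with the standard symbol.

H

F = C/V (capacitance = charge per voltage),
    = A·s/(kg·m²·s⁻³·A⁻¹) (substituting C and V),
    = kg⁻¹·m⁻²·s⁴·A².
So F⁻¹ = kg·m²·s⁻⁴·A⁻².
Hz = 1/s = s⁻¹ (frequency is cycles per second).
So Hz⁻² = s².
Combining: F⁻¹·Hz⁻² = (kg·m²·s⁻⁴·A⁻²) · s² = kg·m²·s⁻²·A⁻².
kg·m²·s⁻²·A⁻² is the base-SI form of the henry.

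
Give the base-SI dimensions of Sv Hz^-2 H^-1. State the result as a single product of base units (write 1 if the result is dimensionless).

Sv = m²·s⁻².
Hz = s⁻¹.
So Hz⁻² = s².
H = kg·m²·s⁻²·A⁻².
So H⁻¹ = kg⁻¹·m⁻²·s²·A².
Combining: Sv·Hz⁻²·H⁻¹ = (m²·s⁻²) · s² · (kg⁻¹·m⁻²·s²·A²) = kg⁻¹·s²·A².

kg⁻¹·s²·A²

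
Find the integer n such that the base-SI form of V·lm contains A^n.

V = kg·m²·s⁻³·A⁻¹.
lm = cd.
Combining: V·lm = (kg·m²·s⁻³·A⁻¹) · cd = kg·m²·s⁻³·A⁻¹·cd.
The exponent of A is -1.

-1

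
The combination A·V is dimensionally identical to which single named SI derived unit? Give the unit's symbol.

W

V = W/A (potential = power per current),
    = kg·m²·s⁻³·A⁻¹.
Combining: A·V = A · (kg·m²·s⁻³·A⁻¹) = kg·m²·s⁻³.
kg·m²·s⁻³ is the base-SI form of the watt.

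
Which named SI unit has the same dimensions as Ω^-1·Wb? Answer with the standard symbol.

C

Ω = V/A (resistance = voltage per current),
    = kg·m²·s⁻³·A⁻².
So Ω⁻¹ = kg⁻¹·m⁻²·s³·A².
Wb = V·s (flux: a volt is a weber per second),
    = kg·m²·s⁻²·A⁻¹.
Combining: Ω⁻¹·Wb = (kg⁻¹·m⁻²·s³·A²) · (kg·m²·s⁻²·A⁻¹) = s·A.
s·A is the base-SI form of the coulomb.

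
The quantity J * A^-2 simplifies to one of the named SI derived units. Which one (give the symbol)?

J = N·m (work = force × distance),
    = kg·m²·s⁻².
Combining: J·A⁻² = (kg·m²·s⁻²) · A⁻² = kg·m²·s⁻²·A⁻².
kg·m²·s⁻²·A⁻² is the base-SI form of the henry.

H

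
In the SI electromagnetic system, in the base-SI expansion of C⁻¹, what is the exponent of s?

C = A·s = s·A (charge = current × time).
So C⁻¹ = s⁻¹·A⁻¹.
The exponent of s is -1.

-1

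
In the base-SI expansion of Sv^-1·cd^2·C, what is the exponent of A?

Sv = m²·s⁻².
So Sv⁻¹ = m⁻²·s².
C = s·A.
Combining: Sv⁻¹·cd²·C = (m⁻²·s²) · cd² · (s·A) = m⁻²·s³·A·cd².
The exponent of A is 1.

1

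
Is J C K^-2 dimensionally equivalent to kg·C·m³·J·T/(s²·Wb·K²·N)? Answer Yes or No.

Yes

Left side:
  J = N·m (work = force × distance),
      = kg·m²·s⁻².
  C = A·s = s·A (charge = current × time).
  Combining: J·C·K⁻² = (kg·m²·s⁻²) · (s·A) · K⁻² = kg·m²·s⁻¹·A·K⁻².
Right side:
  Wb = V·s (flux: a volt is a weber per second),
      = kg·m²·s⁻²·A⁻¹.
  So Wb⁻¹ = kg⁻¹·m⁻²·s²·A.
  C = A·s = s·A (charge = current × time).
  J = N·m (work = force × distance),
      = kg·m²·s⁻².
  N = kg·m/s² = kg·m·s⁻² (force = mass × acceleration).
  So N⁻¹ = kg⁻¹·m⁻¹·s².
  T = Wb/m² (flux density = flux per area),
      = kg·s⁻²·A⁻¹.
  Combining: s⁻²·Wb⁻¹·kg·C·m³·J·K⁻²·N⁻¹·T = s⁻² · (kg⁻¹·m⁻²·s²·A) · kg · (s·A) · m³ · (kg·m²·s⁻²) · K⁻² · (kg⁻¹·m⁻¹·s²) · (kg·s⁻²·A⁻¹) = kg·m²·s⁻¹·A·K⁻².
Both reduce to kg·m²·s⁻¹·A·K⁻².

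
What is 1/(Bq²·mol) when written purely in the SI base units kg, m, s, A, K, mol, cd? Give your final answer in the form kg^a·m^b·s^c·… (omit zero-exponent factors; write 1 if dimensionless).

Bq = 1/s = s⁻¹ (activity is decays per second).
So Bq⁻² = s².
Combining: Bq⁻²·mol⁻¹ = s² · mol⁻¹ = s²·mol⁻¹.

s²·mol⁻¹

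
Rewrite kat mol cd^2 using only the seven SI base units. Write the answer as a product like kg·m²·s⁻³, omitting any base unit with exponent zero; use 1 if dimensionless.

s⁻¹·mol²·cd²

kat = mol/s = s⁻¹·mol (catalytic activity).
Combining: kat·mol·cd² = (s⁻¹·mol) · mol · cd² = s⁻¹·mol²·cd².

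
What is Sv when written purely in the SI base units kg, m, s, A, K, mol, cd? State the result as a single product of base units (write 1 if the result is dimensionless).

m²·s⁻²

Sv = J/kg (equivalent dose = energy per mass),
    = m²·s⁻².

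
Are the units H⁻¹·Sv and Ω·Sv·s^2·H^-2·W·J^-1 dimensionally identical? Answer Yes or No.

Yes

Left side:
  H = kg·m²·s⁻²·A⁻².
  So H⁻¹ = kg⁻¹·m⁻²·s²·A².
  Sv = m²·s⁻².
  Combining: H⁻¹·Sv = (kg⁻¹·m⁻²·s²·A²) · (m²·s⁻²) = kg⁻¹·A².
Right side:
  Ω = kg·m²·s⁻³·A⁻².
  Sv = m²·s⁻².
  H = kg·m²·s⁻²·A⁻².
  So H⁻² = kg⁻²·m⁻⁴·s⁴·A⁴.
  W = kg·m²·s⁻³.
  J = kg·m²·s⁻².
  So J⁻¹ = kg⁻¹·m⁻²·s².
  Combining: Ω·Sv·s²·H⁻²·W·J⁻¹ = (kg·m²·s⁻³·A⁻²) · (m²·s⁻²) · s² · (kg⁻²·m⁻⁴·s⁴·A⁴) · (kg·m²·s⁻³) · (kg⁻¹·m⁻²·s²) = kg⁻¹·A².
Both reduce to kg⁻¹·A².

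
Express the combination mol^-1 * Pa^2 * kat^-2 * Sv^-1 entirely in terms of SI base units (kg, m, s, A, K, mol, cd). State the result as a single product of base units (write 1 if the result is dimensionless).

Pa = N/m² (pressure = force per area),
    = kg·m⁻¹·s⁻².
So Pa² = kg²·m⁻²·s⁻⁴.
kat = mol/s = s⁻¹·mol (catalytic activity).
So kat⁻² = s²·mol⁻².
Sv = J/kg (equivalent dose = energy per mass),
    = m²·s⁻².
So Sv⁻¹ = m⁻²·s².
Combining: mol⁻¹·Pa²·kat⁻²·Sv⁻¹ = mol⁻¹ · (kg²·m⁻²·s⁻⁴) · (s²·mol⁻²) · (m⁻²·s²) = kg²·m⁻⁴·mol⁻³.

kg²·m⁻⁴·mol⁻³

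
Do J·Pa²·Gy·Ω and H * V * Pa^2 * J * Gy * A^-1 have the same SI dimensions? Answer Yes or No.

Left side:
  J = kg·m²·s⁻².
  Pa = kg·m⁻¹·s⁻².
  So Pa² = kg²·m⁻²·s⁻⁴.
  Gy = m²·s⁻².
  Ω = kg·m²·s⁻³·A⁻².
  Combining: J·Pa²·Gy·Ω = (kg·m²·s⁻²) · (kg²·m⁻²·s⁻⁴) · (m²·s⁻²) · (kg·m²·s⁻³·A⁻²) = kg⁴·m⁴·s⁻¹¹·A⁻².
Right side:
  H = Wb/A (inductance = flux per current),
      = kg·m²·s⁻²·A⁻².
  V = W/A (potential = power per current),
      = kg·m²·s⁻³·A⁻¹.
  Pa = N/m² (pressure = force per area),
      = kg·m⁻¹·s⁻².
  So Pa² = kg²·m⁻²·s⁻⁴.
  J = N·m (work = force × distance),
      = kg·m²·s⁻².
  Gy = J/kg (absorbed dose = energy per mass),
      = m²·s⁻².
  Combining: H·V·Pa²·J·Gy·A⁻¹ = (kg·m²·s⁻²·A⁻²) · (kg·m²·s⁻³·A⁻¹) · (kg²·m⁻²·s⁻⁴) · (kg·m²·s⁻²) · (m²·s⁻²) · A⁻¹ = kg⁵·m⁶·s⁻¹³·A⁻⁴.
Left is kg⁴·m⁴·s⁻¹¹·A⁻²; right is kg⁵·m⁶·s⁻¹³·A⁻⁴ — different.

No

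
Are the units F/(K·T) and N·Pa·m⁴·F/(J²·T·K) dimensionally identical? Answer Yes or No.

Yes

Left side:
  F = C/V (capacitance = charge per voltage),
      = A·s/(kg·m²·s⁻³·A⁻¹) (substituting C and V),
      = kg⁻¹·m⁻²·s⁴·A².
  T = Wb/m² (flux density = flux per area),
      = kg·s⁻²·A⁻¹.
  So T⁻¹ = kg⁻¹·s²·A.
  Combining: F·K⁻¹·T⁻¹ = (kg⁻¹·m⁻²·s⁴·A²) · K⁻¹ · (kg⁻¹·s²·A) = kg⁻²·m⁻²·s⁶·A³·K⁻¹.
Right side:
  J = kg·m²·s⁻².
  So J⁻² = kg⁻²·m⁻⁴·s⁴.
  N = kg·m·s⁻².
  T = kg·s⁻²·A⁻¹.
  So T⁻¹ = kg⁻¹·s²·A.
  Pa = kg·m⁻¹·s⁻².
  F = kg⁻¹·m⁻²·s⁴·A².
  Combining: J⁻²·N·T⁻¹·K⁻¹·Pa·m⁴·F = (kg⁻²·m⁻⁴·s⁴) · (kg·m·s⁻²) · (kg⁻¹·s²·A) · K⁻¹ · (kg·m⁻¹·s⁻²) · m⁴ · (kg⁻¹·m⁻²·s⁴·A²) = kg⁻²·m⁻²·s⁶·A³·K⁻¹.
Both reduce to kg⁻²·m⁻²·s⁶·A³·K⁻¹.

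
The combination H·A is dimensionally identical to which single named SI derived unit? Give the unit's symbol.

H = Wb/A (inductance = flux per current),
    = kg·m²·s⁻²·A⁻².
Combining: H·A = (kg·m²·s⁻²·A⁻²) · A = kg·m²·s⁻²·A⁻¹.
kg·m²·s⁻²·A⁻¹ is the base-SI form of the weber.

Wb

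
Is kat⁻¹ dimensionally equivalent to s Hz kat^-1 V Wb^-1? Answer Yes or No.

No

Left side:
  kat = mol/s = s⁻¹·mol (catalytic activity).
  So kat⁻¹ = s·mol⁻¹.
Right side:
  Hz = 1/s = s⁻¹ (frequency is cycles per second).
  kat = mol/s = s⁻¹·mol (catalytic activity).
  So kat⁻¹ = s·mol⁻¹.
  V = W/A (potential = power per current),
      = kg·m²·s⁻³·A⁻¹.
  Wb = V·s (flux: a volt is a weber per second),
      = kg·m²·s⁻²·A⁻¹.
  So Wb⁻¹ = kg⁻¹·m⁻²·s²·A.
  Combining: s·Hz·kat⁻¹·V·Wb⁻¹ = s · s⁻¹ · (s·mol⁻¹) · (kg·m²·s⁻³·A⁻¹) · (kg⁻¹·m⁻²·s²·A) = mol⁻¹.
Left is s·mol⁻¹; right is mol⁻¹ — different.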